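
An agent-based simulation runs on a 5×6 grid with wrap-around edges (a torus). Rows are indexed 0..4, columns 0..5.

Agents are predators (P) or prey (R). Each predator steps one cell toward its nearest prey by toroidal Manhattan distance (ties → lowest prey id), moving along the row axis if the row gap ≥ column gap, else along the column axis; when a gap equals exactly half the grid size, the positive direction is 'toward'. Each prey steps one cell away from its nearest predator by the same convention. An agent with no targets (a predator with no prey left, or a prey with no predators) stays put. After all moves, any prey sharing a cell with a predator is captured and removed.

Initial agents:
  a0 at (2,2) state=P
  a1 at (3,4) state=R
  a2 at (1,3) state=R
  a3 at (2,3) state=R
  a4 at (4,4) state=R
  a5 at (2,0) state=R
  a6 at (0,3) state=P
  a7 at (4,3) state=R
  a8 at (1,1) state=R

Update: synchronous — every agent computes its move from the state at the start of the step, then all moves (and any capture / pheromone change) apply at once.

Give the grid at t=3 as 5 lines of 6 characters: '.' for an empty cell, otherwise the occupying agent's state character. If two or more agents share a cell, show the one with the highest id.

...RR.
......
RR..PP
.R....
R.....

t=1: a0@(2,3):P a1@(3,5):R a3@(2,4):R a4@(3,4):R a5@(2,5):R a6@(1,3):P a7@(3,3):R a8@(0,1):R
t=2: a0@(2,4):P a1@(3,0):R a3@(2,5):R a4@(4,4):R a5@(2,0):R a6@(2,3):P a7@(4,3):R a8@(0,0):R
t=3: a0@(2,5):P a1@(3,1):R a3@(2,0):R a4@(0,4):R a5@(2,1):R a6@(2,4):P a7@(0,3):R a8@(4,0):R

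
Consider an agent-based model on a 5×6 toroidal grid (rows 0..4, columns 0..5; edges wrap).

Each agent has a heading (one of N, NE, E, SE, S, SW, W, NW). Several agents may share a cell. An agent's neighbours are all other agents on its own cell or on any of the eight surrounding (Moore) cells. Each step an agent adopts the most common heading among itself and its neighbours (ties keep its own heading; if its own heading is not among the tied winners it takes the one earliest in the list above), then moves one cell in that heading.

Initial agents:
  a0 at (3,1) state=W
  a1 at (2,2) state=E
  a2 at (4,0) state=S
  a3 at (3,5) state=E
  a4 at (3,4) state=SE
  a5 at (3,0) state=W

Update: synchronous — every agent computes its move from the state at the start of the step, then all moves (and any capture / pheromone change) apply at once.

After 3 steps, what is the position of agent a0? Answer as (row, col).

t=1: a0@(3,0):W a1@(2,3):E a2@(4,5):W a3@(3,0):E a4@(4,5):SE a5@(3,5):W
t=2: a0@(3,5):W a1@(2,4):E a2@(4,4):W a3@(3,5):W a4@(4,4):W a5@(3,4):W
t=3: a0@(3,4):W a1@(2,3):W a2@(4,3):W a3@(3,4):W a4@(4,3):W a5@(3,3):W

(3, 4)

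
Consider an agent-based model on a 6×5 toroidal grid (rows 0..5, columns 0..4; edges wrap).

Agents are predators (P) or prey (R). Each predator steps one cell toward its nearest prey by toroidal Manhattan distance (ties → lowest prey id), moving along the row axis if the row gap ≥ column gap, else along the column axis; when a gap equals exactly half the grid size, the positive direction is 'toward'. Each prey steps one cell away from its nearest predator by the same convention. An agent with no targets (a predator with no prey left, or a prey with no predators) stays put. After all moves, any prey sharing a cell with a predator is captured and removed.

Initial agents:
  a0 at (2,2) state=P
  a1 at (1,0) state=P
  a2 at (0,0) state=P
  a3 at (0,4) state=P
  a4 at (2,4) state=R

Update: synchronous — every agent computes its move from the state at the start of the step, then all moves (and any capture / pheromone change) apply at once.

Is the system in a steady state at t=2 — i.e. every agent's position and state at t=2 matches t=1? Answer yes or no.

t=1: a0@(2,3):P a1@(2,0):P a2@(1,0):P a3@(1,4):P
t=2: (unchanged — steady state)

yes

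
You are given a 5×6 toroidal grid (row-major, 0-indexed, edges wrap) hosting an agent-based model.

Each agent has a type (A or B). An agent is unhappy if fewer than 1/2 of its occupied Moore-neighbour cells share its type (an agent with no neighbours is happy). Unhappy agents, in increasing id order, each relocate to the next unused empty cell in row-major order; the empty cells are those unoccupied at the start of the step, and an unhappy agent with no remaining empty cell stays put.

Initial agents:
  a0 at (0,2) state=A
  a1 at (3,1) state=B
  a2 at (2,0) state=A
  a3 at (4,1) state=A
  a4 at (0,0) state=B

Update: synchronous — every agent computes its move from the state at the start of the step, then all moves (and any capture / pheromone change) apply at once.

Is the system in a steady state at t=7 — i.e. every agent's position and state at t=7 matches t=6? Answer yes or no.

yes

t=1: a0@(0,2):A a1@(0,1):B a2@(0,3):A a3@(0,4):A a4@(0,5):B
t=2: a0@(0,2):A a1@(0,0):B a2@(0,3):A a3@(0,4):A a4@(1,0):B
t=3: (unchanged — steady state)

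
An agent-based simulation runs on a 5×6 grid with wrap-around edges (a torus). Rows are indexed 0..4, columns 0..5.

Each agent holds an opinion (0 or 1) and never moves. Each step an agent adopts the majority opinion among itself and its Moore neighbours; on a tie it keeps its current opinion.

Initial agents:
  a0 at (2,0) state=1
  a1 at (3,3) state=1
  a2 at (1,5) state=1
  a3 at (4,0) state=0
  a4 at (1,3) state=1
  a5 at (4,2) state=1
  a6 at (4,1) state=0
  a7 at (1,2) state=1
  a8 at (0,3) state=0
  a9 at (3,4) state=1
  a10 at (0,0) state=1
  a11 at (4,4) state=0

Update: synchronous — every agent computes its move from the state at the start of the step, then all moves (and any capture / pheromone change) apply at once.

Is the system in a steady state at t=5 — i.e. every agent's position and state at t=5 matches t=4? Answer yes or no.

t=1: a0@(2,0):1 a1@(3,3):1 a2@(1,5):1 a3@(4,0):0 a4@(1,3):1 a5@(4,2):1 a6@(4,1):0 a7@(1,2):1 a8@(0,3):1 a9@(3,4):1 a10@(0,0):1 a11@(4,4):0
t=2: a0@(2,0):1 a1@(3,3):1 a2@(1,5):1 a3@(4,0):0 a4@(1,3):1 a5@(4,2):1 a6@(4,1):0 a7@(1,2):1 a8@(0,3):1 a9@(3,4):1 a10@(0,0):1 a11@(4,4):1
t=3: (unchanged — steady state)

yes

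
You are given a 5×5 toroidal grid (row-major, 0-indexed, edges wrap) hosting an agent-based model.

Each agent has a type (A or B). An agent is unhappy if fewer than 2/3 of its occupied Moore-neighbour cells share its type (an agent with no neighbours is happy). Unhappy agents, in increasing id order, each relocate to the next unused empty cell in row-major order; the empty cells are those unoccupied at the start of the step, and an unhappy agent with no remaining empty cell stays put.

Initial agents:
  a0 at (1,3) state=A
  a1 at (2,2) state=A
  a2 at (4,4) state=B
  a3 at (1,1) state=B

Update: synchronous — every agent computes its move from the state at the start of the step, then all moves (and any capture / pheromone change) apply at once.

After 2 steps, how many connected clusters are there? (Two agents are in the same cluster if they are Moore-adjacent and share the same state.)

2

t=1: a0@(1,3):A a1@(0,0):A a2@(4,4):B a3@(0,1):B
t=2: a0@(1,3):A a1@(0,2):A a2@(0,3):B a3@(0,4):B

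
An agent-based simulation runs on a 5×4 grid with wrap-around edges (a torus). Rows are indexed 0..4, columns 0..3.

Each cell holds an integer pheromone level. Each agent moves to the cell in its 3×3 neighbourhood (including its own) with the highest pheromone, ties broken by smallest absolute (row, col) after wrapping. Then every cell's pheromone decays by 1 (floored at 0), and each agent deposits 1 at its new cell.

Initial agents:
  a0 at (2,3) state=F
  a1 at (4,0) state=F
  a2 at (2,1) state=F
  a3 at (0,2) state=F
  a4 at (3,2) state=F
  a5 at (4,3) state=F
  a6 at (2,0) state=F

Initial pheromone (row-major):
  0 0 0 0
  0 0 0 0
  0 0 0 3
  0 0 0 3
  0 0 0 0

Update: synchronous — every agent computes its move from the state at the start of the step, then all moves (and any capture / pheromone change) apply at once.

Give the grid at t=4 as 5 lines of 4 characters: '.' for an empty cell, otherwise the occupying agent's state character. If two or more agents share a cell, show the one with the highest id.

.F..
....
...F
....
....

t=1: a0@(2,3) a1@(3,3) a2@(1,0) a3@(0,1) a4@(2,3) a5@(3,3) a6@(2,3) | pheromone: 0 1 0 0 / 1 0 0 0 / 0 0 0 5 / 0 0 0 4 / 0 0 0 0
t=2: a0@(2,3) a1@(2,3) a2@(2,3) a3@(0,1) a4@(2,3) a5@(2,3) a6@(2,3) | pheromone: 0 1 0 0 / 0 0 0 0 / 0 0 0 10 / 0 0 0 3 / 0 0 0 0
t=3: a0@(2,3) a1@(2,3) a2@(2,3) a3@(0,1) a4@(2,3) a5@(2,3) a6@(2,3) | pheromone: 0 1 0 0 / 0 0 0 0 / 0 0 0 15 / 0 0 0 2 / 0 0 0 0
t=4: a0@(2,3) a1@(2,3) a2@(2,3) a3@(0,1) a4@(2,3) a5@(2,3) a6@(2,3) | pheromone: 0 1 0 0 / 0 0 0 0 / 0 0 0 20 / 0 0 0 1 / 0 0 0 0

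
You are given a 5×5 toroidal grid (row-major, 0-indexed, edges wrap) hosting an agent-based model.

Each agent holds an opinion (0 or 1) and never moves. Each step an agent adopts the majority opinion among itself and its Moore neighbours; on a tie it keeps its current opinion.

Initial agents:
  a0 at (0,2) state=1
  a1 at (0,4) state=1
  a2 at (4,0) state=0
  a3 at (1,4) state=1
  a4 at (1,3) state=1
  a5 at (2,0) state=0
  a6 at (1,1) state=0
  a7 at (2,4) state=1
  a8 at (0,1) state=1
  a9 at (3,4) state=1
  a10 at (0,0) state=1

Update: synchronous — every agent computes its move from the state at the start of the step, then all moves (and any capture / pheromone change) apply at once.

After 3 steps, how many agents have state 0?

0

t=1: a0@(0,2):1 a1@(0,4):1 a2@(4,0):1 a3@(1,4):1 a4@(1,3):1 a5@(2,0):1 a6@(1,1):1 a7@(2,4):1 a8@(0,1):1 a9@(3,4):1 a10@(0,0):1
t=2: (unchanged — steady state)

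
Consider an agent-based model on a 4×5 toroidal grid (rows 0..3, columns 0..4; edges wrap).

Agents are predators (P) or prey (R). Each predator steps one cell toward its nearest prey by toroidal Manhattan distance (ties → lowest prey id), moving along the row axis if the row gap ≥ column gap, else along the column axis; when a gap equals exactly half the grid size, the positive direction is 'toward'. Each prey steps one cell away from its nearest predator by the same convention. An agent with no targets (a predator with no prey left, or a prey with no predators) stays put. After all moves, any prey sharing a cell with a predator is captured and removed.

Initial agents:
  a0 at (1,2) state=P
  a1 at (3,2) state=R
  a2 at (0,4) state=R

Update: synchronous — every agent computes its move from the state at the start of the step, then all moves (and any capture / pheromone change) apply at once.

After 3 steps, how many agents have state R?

t=1: a0@(2,2):P a2@(0,0):R
t=2: a0@(3,2):P a2@(3,0):R
t=3: a0@(3,1):P a2@(3,4):R

1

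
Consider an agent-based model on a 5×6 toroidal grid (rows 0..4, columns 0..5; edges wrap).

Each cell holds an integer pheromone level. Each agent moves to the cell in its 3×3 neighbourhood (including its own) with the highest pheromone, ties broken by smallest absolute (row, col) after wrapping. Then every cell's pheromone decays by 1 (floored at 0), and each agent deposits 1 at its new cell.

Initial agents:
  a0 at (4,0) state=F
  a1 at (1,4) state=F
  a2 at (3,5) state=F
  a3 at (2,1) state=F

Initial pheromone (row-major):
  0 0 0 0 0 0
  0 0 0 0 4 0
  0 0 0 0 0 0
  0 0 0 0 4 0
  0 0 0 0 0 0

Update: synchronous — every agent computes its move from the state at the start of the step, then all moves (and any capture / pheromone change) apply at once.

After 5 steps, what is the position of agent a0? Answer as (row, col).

t=1: a0@(0,0) a1@(1,4) a2@(3,4) a3@(1,0) | pheromone: 1 0 0 0 0 0 / 1 0 0 0 4 0 / 0 0 0 0 0 0 / 0 0 0 0 4 0 / 0 0 0 0 0 0
t=2: a0@(0,0) a1@(1,4) a2@(3,4) a3@(0,0) | pheromone: 2 0 0 0 0 0 / 0 0 0 0 4 0 / 0 0 0 0 0 0 / 0 0 0 0 4 0 / 0 0 0 0 0 0
t=3: a0@(0,0) a1@(1,4) a2@(3,4) a3@(0,0) | pheromone: 3 0 0 0 0 0 / 0 0 0 0 4 0 / 0 0 0 0 0 0 / 0 0 0 0 4 0 / 0 0 0 0 0 0
t=4: a0@(0,0) a1@(1,4) a2@(3,4) a3@(0,0) | pheromone: 4 0 0 0 0 0 / 0 0 0 0 4 0 / 0 0 0 0 0 0 / 0 0 0 0 4 0 / 0 0 0 0 0 0
t=5: a0@(0,0) a1@(1,4) a2@(3,4) a3@(0,0) | pheromone: 5 0 0 0 0 0 / 0 0 0 0 4 0 / 0 0 0 0 0 0 / 0 0 0 0 4 0 / 0 0 0 0 0 0

(0, 0)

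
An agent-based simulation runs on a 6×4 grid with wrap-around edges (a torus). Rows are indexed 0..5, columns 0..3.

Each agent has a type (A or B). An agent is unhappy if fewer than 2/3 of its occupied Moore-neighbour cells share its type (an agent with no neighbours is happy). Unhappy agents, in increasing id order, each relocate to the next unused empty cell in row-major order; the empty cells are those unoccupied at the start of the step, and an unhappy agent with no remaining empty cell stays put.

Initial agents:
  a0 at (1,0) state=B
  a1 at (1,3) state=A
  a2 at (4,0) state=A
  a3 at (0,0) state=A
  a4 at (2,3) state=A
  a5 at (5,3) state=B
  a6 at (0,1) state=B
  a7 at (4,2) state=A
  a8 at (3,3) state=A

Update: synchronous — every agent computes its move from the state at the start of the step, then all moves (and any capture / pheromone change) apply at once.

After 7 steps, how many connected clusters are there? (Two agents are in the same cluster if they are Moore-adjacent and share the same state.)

t=1: a0@(0,2):B a1@(1,3):A a2@(0,3):A a3@(1,1):A a4@(2,3):A a5@(1,2):B a6@(2,0):B a7@(2,1):A a8@(3,3):A
t=2: a0@(0,0):B a1@(0,1):A a2@(1,0):A a3@(2,2):A a4@(3,0):A a5@(3,1):B a6@(3,2):B a7@(4,0):A a8@(4,1):A
t=3: a0@(0,2):B a1@(0,3):A a2@(1,1):A a3@(1,2):A a4@(3,0):A a5@(1,3):B a6@(2,0):B a7@(4,0):A a8@(2,1):A
t=4: a0@(0,0):B a1@(0,1):A a2@(1,0):A a3@(2,2):A a4@(3,0):A a5@(2,3):B a6@(3,1):B a7@(4,0):A a8@(2,1):A
t=5: a0@(0,2):B a1@(0,3):A a2@(1,1):A a3@(1,2):A a4@(1,3):A a5@(2,0):B a6@(3,2):B a7@(3,3):A a8@(2,1):A
t=6: a0@(0,0):B a1@(0,3):A a2@(0,1):A a3@(1,2):A a4@(1,0):A a5@(2,2):B a6@(2,3):B a7@(3,0):A a8@(3,1):A
t=7: a0@(0,2):B a1@(0,3):A a2@(0,1):A a3@(1,1):A a4@(1,3):A a5@(2,0):B a6@(2,1):B a7@(3,2):A a8@(3,3):A

5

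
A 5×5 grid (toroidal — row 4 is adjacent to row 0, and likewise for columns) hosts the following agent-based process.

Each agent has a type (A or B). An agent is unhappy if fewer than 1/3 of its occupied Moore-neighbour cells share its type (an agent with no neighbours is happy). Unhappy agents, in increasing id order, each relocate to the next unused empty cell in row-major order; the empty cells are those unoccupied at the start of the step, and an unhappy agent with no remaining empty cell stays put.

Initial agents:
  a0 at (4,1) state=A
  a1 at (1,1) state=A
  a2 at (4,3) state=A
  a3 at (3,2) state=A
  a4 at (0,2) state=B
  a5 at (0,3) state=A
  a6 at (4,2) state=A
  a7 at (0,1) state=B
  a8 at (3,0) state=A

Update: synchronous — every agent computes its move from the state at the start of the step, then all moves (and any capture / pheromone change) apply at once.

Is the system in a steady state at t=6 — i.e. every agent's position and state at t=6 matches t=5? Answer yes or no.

no

t=1: a0@(4,1):A a1@(0,0):A a2@(4,3):A a3@(3,2):A a4@(0,4):B a5@(0,3):A a6@(4,2):A a7@(1,0):B a8@(3,0):A
t=2: a0@(4,1):A a1@(0,0):A a2@(4,3):A a3@(3,2):A a4@(0,1):B a5@(0,3):A a6@(4,2):A a7@(1,0):B a8@(3,0):A
t=3: a0@(4,1):A a1@(0,0):A a2@(4,3):A a3@(3,2):A a4@(0,2):B a5@(0,3):A a6@(4,2):A a7@(1,0):B a8@(3,0):A
t=4: a0@(4,1):A a1@(0,0):A a2@(4,3):A a3@(3,2):A a4@(0,1):B a5@(0,3):A a6@(4,2):A a7@(0,4):B a8@(3,0):A
t=5: a0@(4,1):A a1@(0,0):A a2@(4,3):A a3@(3,2):A a4@(0,2):B a5@(0,3):A a6@(4,2):A a7@(1,0):B a8@(3,0):A
t=6: a0@(4,1):A a1@(0,0):A a2@(4,3):A a3@(3,2):A a4@(0,1):B a5@(0,3):A a6@(4,2):A a7@(0,4):B a8@(3,0):A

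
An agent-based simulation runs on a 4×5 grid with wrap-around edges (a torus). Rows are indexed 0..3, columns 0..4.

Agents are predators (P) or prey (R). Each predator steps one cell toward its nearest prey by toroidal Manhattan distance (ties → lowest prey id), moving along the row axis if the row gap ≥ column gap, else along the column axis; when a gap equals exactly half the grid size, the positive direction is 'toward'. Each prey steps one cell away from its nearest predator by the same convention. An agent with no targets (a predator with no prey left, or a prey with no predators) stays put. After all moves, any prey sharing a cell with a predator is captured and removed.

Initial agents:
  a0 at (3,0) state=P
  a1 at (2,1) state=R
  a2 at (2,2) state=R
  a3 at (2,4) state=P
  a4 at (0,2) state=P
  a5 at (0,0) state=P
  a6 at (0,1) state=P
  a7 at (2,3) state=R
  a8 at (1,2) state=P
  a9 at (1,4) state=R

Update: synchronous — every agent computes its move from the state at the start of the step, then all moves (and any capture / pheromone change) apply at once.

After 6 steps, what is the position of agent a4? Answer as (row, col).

t=1: a0@(2,0):P a2@(3,2):R a3@(2,3):P a4@(1,2):P a5@(1,0):P a6@(1,1):P a8@(2,2):P a9@(0,4):R
t=2: a0@(2,1):P a2@(0,2):R a3@(3,3):P a4@(2,2):P a5@(0,0):P a6@(2,1):P a8@(3,2):P a9@(3,4):R
t=3: a0@(3,1):P a2@(1,2):R a3@(3,4):P a4@(3,2):P a5@(0,1):P a6@(3,1):P a8@(0,2):P a9@(3,0):R
t=4: a0@(3,0):P a2@(2,2):R a3@(3,0):P a4@(0,2):P a5@(1,1):P a6@(3,0):P a8@(1,2):P a9@(3,4):R
t=5: a0@(3,4):P a2@(3,2):R a3@(3,4):P a4@(1,2):P a5@(2,1):P a6@(3,4):P a8@(2,2):P a9@(3,3):R
t=6: a0@(3,3):P a2@(0,2):R a3@(3,3):P a4@(2,2):P a5@(3,1):P a6@(3,3):P a8@(3,2):P

(2, 2)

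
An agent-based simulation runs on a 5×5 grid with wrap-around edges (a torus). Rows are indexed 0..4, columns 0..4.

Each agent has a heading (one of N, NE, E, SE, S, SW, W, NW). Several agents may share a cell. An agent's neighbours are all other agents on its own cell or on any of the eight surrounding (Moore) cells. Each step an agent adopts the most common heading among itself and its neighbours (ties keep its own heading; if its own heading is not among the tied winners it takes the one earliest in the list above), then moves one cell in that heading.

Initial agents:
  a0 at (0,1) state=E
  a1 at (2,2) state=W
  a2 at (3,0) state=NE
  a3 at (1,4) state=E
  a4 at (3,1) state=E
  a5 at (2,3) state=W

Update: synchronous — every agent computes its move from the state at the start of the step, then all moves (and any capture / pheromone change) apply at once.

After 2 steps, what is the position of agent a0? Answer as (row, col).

t=1: a0@(0,2):E a1@(2,1):W a2@(2,1):NE a3@(1,0):E a4@(3,2):E a5@(2,2):W
t=2: a0@(0,3):E a1@(2,0):W a2@(2,2):E a3@(1,1):E a4@(3,1):W a5@(2,1):W

(0, 3)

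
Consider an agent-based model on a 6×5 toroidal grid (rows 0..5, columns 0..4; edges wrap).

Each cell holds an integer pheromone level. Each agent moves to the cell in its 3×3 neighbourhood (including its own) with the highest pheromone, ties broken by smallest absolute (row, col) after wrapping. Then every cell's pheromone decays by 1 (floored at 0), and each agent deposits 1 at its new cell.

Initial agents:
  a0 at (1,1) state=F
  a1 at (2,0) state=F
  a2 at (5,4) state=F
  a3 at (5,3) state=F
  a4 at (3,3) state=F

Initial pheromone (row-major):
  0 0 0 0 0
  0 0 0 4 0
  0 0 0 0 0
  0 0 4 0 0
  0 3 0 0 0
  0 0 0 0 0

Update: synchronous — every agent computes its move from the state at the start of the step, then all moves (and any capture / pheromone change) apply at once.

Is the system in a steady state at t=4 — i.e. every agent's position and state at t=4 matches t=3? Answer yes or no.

t=1: a0@(0,0) a1@(1,0) a2@(0,0) a3@(0,2) a4@(3,2) | pheromone: 2 0 1 0 0 / 1 0 0 3 0 / 0 0 0 0 0 / 0 0 4 0 0 / 0 2 0 0 0 / 0 0 0 0 0
t=2: a0@(0,0) a1@(0,0) a2@(0,0) a3@(1,3) a4@(3,2) | pheromone: 4 0 0 0 0 / 0 0 0 3 0 / 0 0 0 0 0 / 0 0 4 0 0 / 0 1 0 0 0 / 0 0 0 0 0
t=3: a0@(0,0) a1@(0,0) a2@(0,0) a3@(1,3) a4@(3,2) | pheromone: 6 0 0 0 0 / 0 0 0 3 0 / 0 0 0 0 0 / 0 0 4 0 0 / 0 0 0 0 0 / 0 0 0 0 0
t=4: a0@(0,0) a1@(0,0) a2@(0,0) a3@(1,3) a4@(3,2) | pheromone: 8 0 0 0 0 / 0 0 0 3 0 / 0 0 0 0 0 / 0 0 4 0 0 / 0 0 0 0 0 / 0 0 0 0 0

yes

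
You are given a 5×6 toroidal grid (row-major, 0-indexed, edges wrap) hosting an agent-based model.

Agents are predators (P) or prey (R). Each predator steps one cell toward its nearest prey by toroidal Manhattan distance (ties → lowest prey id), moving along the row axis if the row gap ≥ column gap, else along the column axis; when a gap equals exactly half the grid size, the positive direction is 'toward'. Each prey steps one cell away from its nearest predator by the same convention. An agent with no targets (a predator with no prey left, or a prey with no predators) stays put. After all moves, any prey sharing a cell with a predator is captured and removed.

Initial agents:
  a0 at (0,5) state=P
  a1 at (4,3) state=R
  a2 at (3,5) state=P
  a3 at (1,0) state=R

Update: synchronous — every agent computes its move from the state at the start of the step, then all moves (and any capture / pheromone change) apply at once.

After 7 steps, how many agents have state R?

2

t=1: a0@(1,5):P a1@(4,2):R a2@(3,4):P a3@(2,0):R
t=2: a0@(2,5):P a1@(4,1):R a2@(3,3):P a3@(3,0):R
t=3: a0@(3,5):P a1@(4,0):R a2@(3,2):P a3@(4,0):R
t=4: a0@(4,5):P a1@(0,0):R a2@(3,1):P a3@(0,0):R
t=5: a0@(0,5):P a1@(1,0):R a2@(4,1):P a3@(1,0):R
t=6: a0@(1,5):P a1@(2,0):R a2@(0,1):P a3@(2,0):R
t=7: a0@(2,5):P a1@(3,0):R a2@(1,1):P a3@(3,0):R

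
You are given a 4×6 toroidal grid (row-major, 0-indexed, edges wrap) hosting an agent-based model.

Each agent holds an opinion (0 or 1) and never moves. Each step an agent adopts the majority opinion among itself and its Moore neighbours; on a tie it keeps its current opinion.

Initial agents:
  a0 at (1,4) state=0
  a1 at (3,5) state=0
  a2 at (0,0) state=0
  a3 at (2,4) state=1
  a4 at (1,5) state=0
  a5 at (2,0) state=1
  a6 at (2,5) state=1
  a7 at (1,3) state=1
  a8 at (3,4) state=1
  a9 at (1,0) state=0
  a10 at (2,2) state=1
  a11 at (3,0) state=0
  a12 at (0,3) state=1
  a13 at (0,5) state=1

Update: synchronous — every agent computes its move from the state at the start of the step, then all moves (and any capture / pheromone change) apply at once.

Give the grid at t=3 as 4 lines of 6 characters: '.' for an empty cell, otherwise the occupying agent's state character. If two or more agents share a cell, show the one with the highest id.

t=1: a0@(1,4):1 a1@(3,5):1 a2@(0,0):0 a3@(2,4):1 a4@(1,5):0 a5@(2,0):0 a6@(2,5):0 a7@(1,3):1 a8@(3,4):1 a9@(1,0):0 a10@(2,2):1 a11@(3,0):0 a12@(0,3):1 a13@(0,5):0
t=2: a0@(1,4):1 a1@(3,5):0 a2@(0,0):0 a3@(2,4):1 a4@(1,5):0 a5@(2,0):0 a6@(2,5):0 a7@(1,3):1 a8@(3,4):1 a9@(1,0):0 a10@(2,2):1 a11@(3,0):0 a12@(0,3):1 a13@(0,5):0
t=3: (unchanged — steady state)

0..1.0
0..110
0.1.10
0...10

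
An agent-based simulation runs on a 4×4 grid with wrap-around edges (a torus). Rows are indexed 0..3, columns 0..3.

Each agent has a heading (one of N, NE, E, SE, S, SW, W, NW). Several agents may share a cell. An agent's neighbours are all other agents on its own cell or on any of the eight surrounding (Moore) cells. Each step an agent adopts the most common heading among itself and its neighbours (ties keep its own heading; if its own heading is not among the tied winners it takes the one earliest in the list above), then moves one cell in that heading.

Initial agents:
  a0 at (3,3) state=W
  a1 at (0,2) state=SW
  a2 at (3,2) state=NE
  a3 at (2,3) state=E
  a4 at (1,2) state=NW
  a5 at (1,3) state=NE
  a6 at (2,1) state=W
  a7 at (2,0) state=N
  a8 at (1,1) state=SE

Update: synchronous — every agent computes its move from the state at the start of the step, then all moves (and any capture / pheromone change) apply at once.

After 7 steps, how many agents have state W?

t=1: a0@(3,2):W a1@(3,3):NE a2@(3,1):W a3@(1,0):NE a4@(0,1):NW a5@(0,0):NE a6@(2,0):W a7@(2,3):W a8@(2,2):SE
t=2: a0@(3,1):W a1@(3,2):W a2@(3,0):W a3@(0,1):NE a4@(3,2):NE a5@(3,1):NE a6@(2,3):W a7@(2,2):W a8@(2,1):W
t=3: a0@(3,0):W a1@(3,1):W a2@(3,3):W a3@(3,2):NE a4@(3,1):W a5@(3,0):W a6@(2,2):W a7@(2,1):W a8@(2,0):W
t=4: a0@(3,3):W a1@(3,0):W a2@(3,2):W a3@(3,1):W a4@(3,0):W a5@(3,3):W a6@(2,1):W a7@(2,0):W a8@(2,3):W
t=5: a0@(3,2):W a1@(3,3):W a2@(3,1):W a3@(3,0):W a4@(3,3):W a5@(3,2):W a6@(2,0):W a7@(2,3):W a8@(2,2):W
t=6: a0@(3,1):W a1@(3,2):W a2@(3,0):W a3@(3,3):W a4@(3,2):W a5@(3,1):W a6@(2,3):W a7@(2,2):W a8@(2,1):W
t=7: a0@(3,0):W a1@(3,1):W a2@(3,3):W a3@(3,2):W a4@(3,1):W a5@(3,0):W a6@(2,2):W a7@(2,1):W a8@(2,0):W

9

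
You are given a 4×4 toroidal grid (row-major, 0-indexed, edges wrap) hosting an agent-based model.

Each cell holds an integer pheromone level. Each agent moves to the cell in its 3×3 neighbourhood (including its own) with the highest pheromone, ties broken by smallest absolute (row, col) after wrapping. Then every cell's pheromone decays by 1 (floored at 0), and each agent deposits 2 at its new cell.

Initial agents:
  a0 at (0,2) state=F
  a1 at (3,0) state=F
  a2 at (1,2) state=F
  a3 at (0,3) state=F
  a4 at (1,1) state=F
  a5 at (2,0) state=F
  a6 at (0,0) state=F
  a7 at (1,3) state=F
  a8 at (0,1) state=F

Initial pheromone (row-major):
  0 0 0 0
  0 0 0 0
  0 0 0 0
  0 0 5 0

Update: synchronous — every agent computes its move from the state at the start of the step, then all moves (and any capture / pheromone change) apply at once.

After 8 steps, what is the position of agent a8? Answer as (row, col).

(3, 2)

t=1: a0@(3,2) a1@(0,0) a2@(0,1) a3@(3,2) a4@(0,0) a5@(1,0) a6@(0,0) a7@(0,0) a8@(3,2) | pheromone: 8 2 0 0 / 2 0 0 0 / 0 0 0 0 / 0 0 10 0
t=2: a0@(3,2) a1@(0,0) a2@(3,2) a3@(3,2) a4@(0,0) a5@(0,0) a6@(0,0) a7@(0,0) a8@(3,2) | pheromone: 17 1 0 0 / 1 0 0 0 / 0 0 0 0 / 0 0 17 0
t=3: a0@(3,2) a1@(0,0) a2@(3,2) a3@(3,2) a4@(0,0) a5@(0,0) a6@(0,0) a7@(0,0) a8@(3,2) | pheromone: 26 0 0 0 / 0 0 0 0 / 0 0 0 0 / 0 0 24 0
t=4: a0@(3,2) a1@(0,0) a2@(3,2) a3@(3,2) a4@(0,0) a5@(0,0) a6@(0,0) a7@(0,0) a8@(3,2) | pheromone: 35 0 0 0 / 0 0 0 0 / 0 0 0 0 / 0 0 31 0
t=5: a0@(3,2) a1@(0,0) a2@(3,2) a3@(3,2) a4@(0,0) a5@(0,0) a6@(0,0) a7@(0,0) a8@(3,2) | pheromone: 44 0 0 0 / 0 0 0 0 / 0 0 0 0 / 0 0 38 0
t=6: a0@(3,2) a1@(0,0) a2@(3,2) a3@(3,2) a4@(0,0) a5@(0,0) a6@(0,0) a7@(0,0) a8@(3,2) | pheromone: 53 0 0 0 / 0 0 0 0 / 0 0 0 0 / 0 0 45 0
t=7: a0@(3,2) a1@(0,0) a2@(3,2) a3@(3,2) a4@(0,0) a5@(0,0) a6@(0,0) a7@(0,0) a8@(3,2) | pheromone: 62 0 0 0 / 0 0 0 0 / 0 0 0 0 / 0 0 52 0
t=8: a0@(3,2) a1@(0,0) a2@(3,2) a3@(3,2) a4@(0,0) a5@(0,0) a6@(0,0) a7@(0,0) a8@(3,2) | pheromone: 71 0 0 0 / 0 0 0 0 / 0 0 0 0 / 0 0 59 0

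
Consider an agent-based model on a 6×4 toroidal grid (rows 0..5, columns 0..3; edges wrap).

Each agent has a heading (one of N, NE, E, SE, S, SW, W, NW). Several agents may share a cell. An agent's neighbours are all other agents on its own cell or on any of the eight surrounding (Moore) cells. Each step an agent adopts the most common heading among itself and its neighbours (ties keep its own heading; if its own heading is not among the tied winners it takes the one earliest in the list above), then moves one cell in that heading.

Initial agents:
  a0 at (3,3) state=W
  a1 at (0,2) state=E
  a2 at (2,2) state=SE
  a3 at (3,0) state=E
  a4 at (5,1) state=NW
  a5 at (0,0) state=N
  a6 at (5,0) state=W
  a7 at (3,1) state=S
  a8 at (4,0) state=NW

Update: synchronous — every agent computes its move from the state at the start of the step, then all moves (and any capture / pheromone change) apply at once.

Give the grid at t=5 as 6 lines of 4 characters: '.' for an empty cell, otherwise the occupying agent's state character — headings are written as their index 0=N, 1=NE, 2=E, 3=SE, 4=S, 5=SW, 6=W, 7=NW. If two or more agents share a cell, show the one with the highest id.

7..7
7...
....
....
...7
..77

t=1: a0@(3,2):W a1@(0,3):E a2@(3,3):SE a3@(3,1):E a4@(4,0):NW a5@(5,0):N a6@(4,3):NW a7@(4,1):S a8@(3,3):NW
t=2: a0@(2,1):NW a1@(0,0):E a2@(2,2):NW a3@(3,2):E a4@(3,3):NW a5@(4,3):NW a6@(3,2):NW a7@(5,1):S a8@(2,2):NW
t=3: a0@(1,0):NW a1@(0,1):E a2@(1,1):NW a3@(2,1):NW a4@(2,2):NW a5@(3,2):NW a6@(2,1):NW a7@(0,1):S a8@(1,1):NW
t=4: a0@(0,3):NW a1@(5,0):NW a2@(0,0):NW a3@(1,0):NW a4@(1,1):NW a5@(2,1):NW a6@(1,0):NW a7@(5,0):NW a8@(0,0):NW
t=5: a0@(5,2):NW a1@(4,3):NW a2@(5,3):NW a3@(0,3):NW a4@(0,0):NW a5@(1,0):NW a6@(0,3):NW a7@(4,3):NW a8@(5,3):NW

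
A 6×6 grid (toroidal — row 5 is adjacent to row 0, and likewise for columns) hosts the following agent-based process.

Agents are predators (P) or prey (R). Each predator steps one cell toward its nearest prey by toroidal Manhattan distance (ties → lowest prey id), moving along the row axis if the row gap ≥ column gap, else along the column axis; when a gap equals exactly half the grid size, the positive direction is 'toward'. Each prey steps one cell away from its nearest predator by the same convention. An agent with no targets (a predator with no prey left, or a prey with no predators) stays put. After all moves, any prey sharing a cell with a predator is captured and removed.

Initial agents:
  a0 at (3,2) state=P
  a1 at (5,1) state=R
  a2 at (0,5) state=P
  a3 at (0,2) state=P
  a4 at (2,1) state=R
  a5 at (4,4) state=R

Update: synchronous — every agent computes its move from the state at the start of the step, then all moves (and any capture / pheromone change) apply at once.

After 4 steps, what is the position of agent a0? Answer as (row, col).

(5, 2)

t=1: a0@(2,2):P a1@(4,1):R a2@(0,0):P a3@(5,2):P a4@(1,1):R a5@(4,5):R
t=2: a0@(1,2):P a1@(3,1):R a2@(1,0):P a3@(4,2):P a4@(0,1):R a5@(3,5):R
t=3: a0@(0,2):P a1@(2,1):R a2@(0,0):P a3@(3,2):P a4@(5,1):R a5@(4,5):R
t=4: a0@(5,2):P a1@(1,1):R a2@(5,0):P a3@(2,2):P a4@(4,1):R a5@(3,5):R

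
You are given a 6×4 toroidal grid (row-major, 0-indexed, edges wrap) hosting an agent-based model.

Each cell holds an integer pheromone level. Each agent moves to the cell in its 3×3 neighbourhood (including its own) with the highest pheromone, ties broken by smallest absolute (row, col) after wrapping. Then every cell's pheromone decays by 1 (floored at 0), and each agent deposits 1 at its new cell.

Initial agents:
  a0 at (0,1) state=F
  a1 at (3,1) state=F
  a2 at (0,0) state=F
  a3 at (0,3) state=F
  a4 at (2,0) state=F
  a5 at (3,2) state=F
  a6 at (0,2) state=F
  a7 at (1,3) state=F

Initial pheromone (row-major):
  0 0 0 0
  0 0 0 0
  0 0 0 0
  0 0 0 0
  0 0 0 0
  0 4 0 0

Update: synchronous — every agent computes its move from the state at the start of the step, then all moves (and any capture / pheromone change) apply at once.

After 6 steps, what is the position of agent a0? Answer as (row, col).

t=1: a0@(5,1) a1@(2,0) a2@(5,1) a3@(0,0) a4@(1,0) a5@(2,1) a6@(5,1) a7@(0,0) | pheromone: 2 0 0 0 / 1 0 0 0 / 1 1 0 0 / 0 0 0 0 / 0 0 0 0 / 0 6 0 0
t=2: a0@(5,1) a1@(1,0) a2@(5,1) a3@(5,1) a4@(0,0) a5@(1,0) a6@(5,1) a7@(5,1) | pheromone: 2 0 0 0 / 2 0 0 0 / 0 0 0 0 / 0 0 0 0 / 0 0 0 0 / 0 10 0 0
t=3: a0@(5,1) a1@(0,0) a2@(5,1) a3@(5,1) a4@(5,1) a5@(0,0) a6@(5,1) a7@(5,1) | pheromone: 3 0 0 0 / 1 0 0 0 / 0 0 0 0 / 0 0 0 0 / 0 0 0 0 / 0 15 0 0
t=4: a0@(5,1) a1@(5,1) a2@(5,1) a3@(5,1) a4@(5,1) a5@(5,1) a6@(5,1) a7@(5,1) | pheromone: 2 0 0 0 / 0 0 0 0 / 0 0 0 0 / 0 0 0 0 / 0 0 0 0 / 0 22 0 0
t=5: a0@(5,1) a1@(5,1) a2@(5,1) a3@(5,1) a4@(5,1) a5@(5,1) a6@(5,1) a7@(5,1) | pheromone: 1 0 0 0 / 0 0 0 0 / 0 0 0 0 / 0 0 0 0 / 0 0 0 0 / 0 29 0 0
t=6: a0@(5,1) a1@(5,1) a2@(5,1) a3@(5,1) a4@(5,1) a5@(5,1) a6@(5,1) a7@(5,1) | pheromone: 0 0 0 0 / 0 0 0 0 / 0 0 0 0 / 0 0 0 0 / 0 0 0 0 / 0 36 0 0

(5, 1)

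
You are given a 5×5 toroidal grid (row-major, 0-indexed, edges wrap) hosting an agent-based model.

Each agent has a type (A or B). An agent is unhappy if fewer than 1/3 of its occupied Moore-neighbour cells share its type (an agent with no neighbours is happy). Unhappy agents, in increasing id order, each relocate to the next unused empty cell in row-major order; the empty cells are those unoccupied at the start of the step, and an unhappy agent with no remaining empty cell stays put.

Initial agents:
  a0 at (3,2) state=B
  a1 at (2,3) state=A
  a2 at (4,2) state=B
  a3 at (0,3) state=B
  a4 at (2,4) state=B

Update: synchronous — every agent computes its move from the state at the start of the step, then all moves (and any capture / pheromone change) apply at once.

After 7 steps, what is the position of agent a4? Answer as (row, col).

t=1: a0@(3,2):B a1@(0,0):A a2@(4,2):B a3@(0,3):B a4@(0,1):B
t=2: a0@(3,2):B a1@(0,2):A a2@(4,2):B a3@(0,3):B a4@(0,1):B
t=3: a0@(3,2):B a1@(0,0):A a2@(4,2):B a3@(0,3):B a4@(0,1):B
t=4: a0@(3,2):B a1@(0,2):A a2@(4,2):B a3@(0,3):B a4@(0,1):B
t=5: a0@(3,2):B a1@(0,0):A a2@(4,2):B a3@(0,3):B a4@(0,1):B
t=6: a0@(3,2):B a1@(0,2):A a2@(4,2):B a3@(0,3):B a4@(0,1):B
t=7: a0@(3,2):B a1@(0,0):A a2@(4,2):B a3@(0,3):B a4@(0,1):B

(0, 1)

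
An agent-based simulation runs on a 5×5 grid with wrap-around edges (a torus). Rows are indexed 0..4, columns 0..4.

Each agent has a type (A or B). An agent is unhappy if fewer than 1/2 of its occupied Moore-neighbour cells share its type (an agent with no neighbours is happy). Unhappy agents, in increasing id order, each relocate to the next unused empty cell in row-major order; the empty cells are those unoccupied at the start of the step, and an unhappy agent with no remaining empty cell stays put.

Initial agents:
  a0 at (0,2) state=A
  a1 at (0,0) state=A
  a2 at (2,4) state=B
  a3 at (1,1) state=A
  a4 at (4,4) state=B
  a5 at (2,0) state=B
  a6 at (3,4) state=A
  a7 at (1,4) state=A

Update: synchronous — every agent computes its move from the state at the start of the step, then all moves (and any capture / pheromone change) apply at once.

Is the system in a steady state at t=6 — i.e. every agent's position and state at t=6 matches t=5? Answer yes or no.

no

t=1: a0@(0,2):A a1@(0,0):A a2@(0,1):B a3@(1,1):A a4@(0,3):B a5@(0,4):B a6@(1,0):A a7@(1,2):A
t=2: a0@(0,2):A a1@(0,0):A a2@(1,3):B a3@(1,1):A a4@(1,4):B a5@(2,0):B a6@(1,0):A a7@(1,2):A
t=3: a0@(0,2):A a1@(0,0):A a2@(0,1):B a3@(1,1):A a4@(1,4):B a5@(0,3):B a6@(1,0):A a7@(1,2):A
t=4: a0@(0,2):A a1@(0,0):A a2@(0,4):B a3@(1,1):A a4@(1,3):B a5@(2,0):B a6@(1,0):A a7@(1,2):A
t=5: a0@(0,2):A a1@(0,0):A a2@(0,1):B a3@(1,1):A a4@(0,3):B a5@(1,4):B a6@(1,0):A a7@(1,2):A
t=6: a0@(0,2):A a1@(0,0):A a2@(0,4):B a3@(1,1):A a4@(1,3):B a5@(2,0):B a6@(1,0):A a7@(1,2):A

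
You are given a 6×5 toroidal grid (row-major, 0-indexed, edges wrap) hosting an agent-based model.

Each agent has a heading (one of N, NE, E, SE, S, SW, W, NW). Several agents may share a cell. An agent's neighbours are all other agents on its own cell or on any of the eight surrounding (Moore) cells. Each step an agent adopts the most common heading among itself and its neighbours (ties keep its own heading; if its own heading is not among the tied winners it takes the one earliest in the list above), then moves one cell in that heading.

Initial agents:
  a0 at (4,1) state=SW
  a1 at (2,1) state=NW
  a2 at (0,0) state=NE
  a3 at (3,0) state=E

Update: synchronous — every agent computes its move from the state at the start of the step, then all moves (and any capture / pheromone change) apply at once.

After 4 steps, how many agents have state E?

1

t=1: a0@(5,0):SW a1@(1,0):NW a2@(5,1):NE a3@(3,1):E
t=2: a0@(0,4):SW a1@(0,4):NW a2@(4,2):NE a3@(3,2):E
t=3: a0@(1,3):SW a1@(5,3):NW a2@(3,3):NE a3@(3,3):E
t=4: a0@(2,2):SW a1@(4,2):NW a2@(2,4):NE a3@(3,4):E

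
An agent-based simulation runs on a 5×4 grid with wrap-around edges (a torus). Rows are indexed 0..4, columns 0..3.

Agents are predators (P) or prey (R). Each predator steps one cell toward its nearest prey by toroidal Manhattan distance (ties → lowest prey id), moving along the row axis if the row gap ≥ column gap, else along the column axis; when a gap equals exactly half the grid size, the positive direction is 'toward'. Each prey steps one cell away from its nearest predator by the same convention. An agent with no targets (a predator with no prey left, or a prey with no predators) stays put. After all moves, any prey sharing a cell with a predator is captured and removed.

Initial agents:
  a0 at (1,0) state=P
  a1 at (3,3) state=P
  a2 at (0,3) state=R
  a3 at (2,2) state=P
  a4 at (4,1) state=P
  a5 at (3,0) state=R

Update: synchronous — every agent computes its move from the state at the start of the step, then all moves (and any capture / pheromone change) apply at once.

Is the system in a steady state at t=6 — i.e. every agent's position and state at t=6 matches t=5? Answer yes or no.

t=1: a0@(0,0):P a1@(3,0):P a2@(4,3):R a3@(1,2):P a4@(3,1):P
t=2: a0@(4,0):P a1@(4,0):P a2@(3,3):R a3@(0,2):P a4@(3,2):P
t=3: a0@(3,0):P a1@(3,0):P a3@(4,2):P a4@(3,3):P
t=4: (unchanged — steady state)

yes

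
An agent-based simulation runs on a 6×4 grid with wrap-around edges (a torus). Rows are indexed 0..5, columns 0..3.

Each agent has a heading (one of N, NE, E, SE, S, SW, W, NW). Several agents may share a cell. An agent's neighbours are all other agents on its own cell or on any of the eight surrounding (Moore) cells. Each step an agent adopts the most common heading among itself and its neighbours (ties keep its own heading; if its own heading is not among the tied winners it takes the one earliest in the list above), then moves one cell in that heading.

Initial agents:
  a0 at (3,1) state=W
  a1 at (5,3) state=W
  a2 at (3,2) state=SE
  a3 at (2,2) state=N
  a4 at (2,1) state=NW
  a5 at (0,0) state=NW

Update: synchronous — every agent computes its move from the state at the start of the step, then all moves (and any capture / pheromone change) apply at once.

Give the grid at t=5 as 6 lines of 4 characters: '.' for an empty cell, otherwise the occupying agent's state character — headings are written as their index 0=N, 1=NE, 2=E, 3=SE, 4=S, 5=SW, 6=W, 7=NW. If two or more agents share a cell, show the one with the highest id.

....
....
....
6...
...6
6.6.

t=1: a0@(3,0):W a1@(5,2):W a2@(4,3):SE a3@(1,2):N a4@(1,0):NW a5@(5,3):NW
t=2: a0@(3,3):W a1@(5,1):W a2@(4,2):W a3@(0,2):N a4@(0,3):NW a5@(4,2):NW
t=3: a0@(3,2):W a1@(5,0):W a2@(4,1):W a3@(5,2):N a4@(5,2):NW a5@(4,1):W
t=4: a0@(3,1):W a1@(5,3):W a2@(4,0):W a3@(5,1):W a4@(5,1):W a5@(4,0):W
t=5: a0@(3,0):W a1@(5,2):W a2@(4,3):W a3@(5,0):W a4@(5,0):W a5@(4,3):W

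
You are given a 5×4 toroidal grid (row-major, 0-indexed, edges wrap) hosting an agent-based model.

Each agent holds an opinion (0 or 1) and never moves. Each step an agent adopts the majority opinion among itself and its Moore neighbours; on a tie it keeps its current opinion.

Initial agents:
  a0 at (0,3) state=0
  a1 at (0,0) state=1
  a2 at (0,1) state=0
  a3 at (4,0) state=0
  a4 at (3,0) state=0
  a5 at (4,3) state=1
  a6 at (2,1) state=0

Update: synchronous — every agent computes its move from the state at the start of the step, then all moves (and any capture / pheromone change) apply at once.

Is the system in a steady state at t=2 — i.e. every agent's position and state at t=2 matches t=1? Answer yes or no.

t=1: a0@(0,3):0 a1@(0,0):0 a2@(0,1):0 a3@(4,0):0 a4@(3,0):0 a5@(4,3):0 a6@(2,1):0
t=2: (unchanged — steady state)

yes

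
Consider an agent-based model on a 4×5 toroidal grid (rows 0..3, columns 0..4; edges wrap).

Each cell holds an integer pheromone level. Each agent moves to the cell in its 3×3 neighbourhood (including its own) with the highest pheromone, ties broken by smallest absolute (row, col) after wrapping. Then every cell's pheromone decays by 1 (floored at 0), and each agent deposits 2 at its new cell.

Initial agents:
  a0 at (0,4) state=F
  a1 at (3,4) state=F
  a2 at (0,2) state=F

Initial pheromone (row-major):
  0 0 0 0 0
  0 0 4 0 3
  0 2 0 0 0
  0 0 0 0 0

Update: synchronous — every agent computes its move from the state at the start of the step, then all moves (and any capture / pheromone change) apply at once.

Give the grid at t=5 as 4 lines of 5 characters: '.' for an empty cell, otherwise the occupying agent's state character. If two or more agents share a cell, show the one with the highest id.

.....
..F.F
.....
.....

t=1: a0@(1,4) a1@(0,0) a2@(1,2) | pheromone: 2 0 0 0 0 / 0 0 5 0 4 / 0 1 0 0 0 / 0 0 0 0 0
t=2: a0@(1,4) a1@(1,4) a2@(1,2) | pheromone: 1 0 0 0 0 / 0 0 6 0 7 / 0 0 0 0 0 / 0 0 0 0 0
t=3: a0@(1,4) a1@(1,4) a2@(1,2) | pheromone: 0 0 0 0 0 / 0 0 7 0 10 / 0 0 0 0 0 / 0 0 0 0 0
t=4: a0@(1,4) a1@(1,4) a2@(1,2) | pheromone: 0 0 0 0 0 / 0 0 8 0 13 / 0 0 0 0 0 / 0 0 0 0 0
t=5: a0@(1,4) a1@(1,4) a2@(1,2) | pheromone: 0 0 0 0 0 / 0 0 9 0 16 / 0 0 0 0 0 / 0 0 0 0 0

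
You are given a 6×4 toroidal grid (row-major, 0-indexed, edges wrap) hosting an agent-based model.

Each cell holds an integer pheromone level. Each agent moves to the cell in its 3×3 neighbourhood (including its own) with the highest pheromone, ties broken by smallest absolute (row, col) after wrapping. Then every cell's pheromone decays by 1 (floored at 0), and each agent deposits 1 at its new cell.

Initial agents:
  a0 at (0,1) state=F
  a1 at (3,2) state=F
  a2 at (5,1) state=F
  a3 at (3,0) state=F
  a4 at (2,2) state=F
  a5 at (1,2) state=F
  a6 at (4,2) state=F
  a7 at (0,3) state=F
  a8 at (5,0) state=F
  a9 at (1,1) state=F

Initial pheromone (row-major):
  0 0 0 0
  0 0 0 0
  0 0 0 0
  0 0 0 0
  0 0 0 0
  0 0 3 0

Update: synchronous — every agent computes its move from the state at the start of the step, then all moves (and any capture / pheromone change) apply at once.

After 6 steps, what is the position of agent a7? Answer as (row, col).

t=1: a0@(5,2) a1@(2,1) a2@(5,2) a3@(2,0) a4@(1,1) a5@(0,1) a6@(5,2) a7@(5,2) a8@(0,0) a9@(0,0) | pheromone: 2 1 0 0 / 0 1 0 0 / 1 1 0 0 / 0 0 0 0 / 0 0 0 0 / 0 0 6 0
t=2: a0@(5,2) a1@(1,1) a2@(5,2) a3@(1,1) a4@(0,0) a5@(5,2) a6@(5,2) a7@(5,2) a8@(0,0) a9@(0,0) | pheromone: 4 0 0 0 / 0 2 0 0 / 0 0 0 0 / 0 0 0 0 / 0 0 0 0 / 0 0 10 0
t=3: a0@(5,2) a1@(0,0) a2@(5,2) a3@(0,0) a4@(0,0) a5@(5,2) a6@(5,2) a7@(5,2) a8@(0,0) a9@(0,0) | pheromone: 8 0 0 0 / 0 1 0 0 / 0 0 0 0 / 0 0 0 0 / 0 0 0 0 / 0 0 14 0
t=4: a0@(5,2) a1@(0,0) a2@(5,2) a3@(0,0) a4@(0,0) a5@(5,2) a6@(5,2) a7@(5,2) a8@(0,0) a9@(0,0) | pheromone: 12 0 0 0 / 0 0 0 0 / 0 0 0 0 / 0 0 0 0 / 0 0 0 0 / 0 0 18 0
t=5: a0@(5,2) a1@(0,0) a2@(5,2) a3@(0,0) a4@(0,0) a5@(5,2) a6@(5,2) a7@(5,2) a8@(0,0) a9@(0,0) | pheromone: 16 0 0 0 / 0 0 0 0 / 0 0 0 0 / 0 0 0 0 / 0 0 0 0 / 0 0 22 0
t=6: a0@(5,2) a1@(0,0) a2@(5,2) a3@(0,0) a4@(0,0) a5@(5,2) a6@(5,2) a7@(5,2) a8@(0,0) a9@(0,0) | pheromone: 20 0 0 0 / 0 0 0 0 / 0 0 0 0 / 0 0 0 0 / 0 0 0 0 / 0 0 26 0

(5, 2)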